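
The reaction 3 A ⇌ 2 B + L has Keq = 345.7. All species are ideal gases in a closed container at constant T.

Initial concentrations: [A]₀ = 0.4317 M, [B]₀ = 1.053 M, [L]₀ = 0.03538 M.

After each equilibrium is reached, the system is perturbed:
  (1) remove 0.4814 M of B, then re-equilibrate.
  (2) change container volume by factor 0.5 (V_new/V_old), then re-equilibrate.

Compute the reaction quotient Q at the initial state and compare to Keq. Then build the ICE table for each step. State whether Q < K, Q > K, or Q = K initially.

Q₀ = 0.4876 vs Keq = 345.7 ⇒ Q<K, forward
Step 1:
                   A          B          L
  I           0.4317      1.053    0.03538
  C          -0.3425     0.2283     0.1142
  E          0.08922      1.281     0.1495
  solve Keq expr → x = 0.1142; check Q = 345.7
Then remove 0.4814 M of B.
Step 2:
                   A          B          L
  I          0.08922     0.7999     0.1495
  C         -0.02218    0.01479   0.007393
  E          0.06704     0.8147     0.1569
  solve Keq expr → x = 0.007393; check Q = 345.7
Then change container volume by factor 0.5 (V_new/V_old).
Step 3:
                   A          B          L
  I           0.1341      1.629     0.3139
  C                0          0          0
  E           0.1341      1.629     0.3139
  solve Keq expr → x = 0; check Q = 345.7

Q₀ = 0.4876; Q < K (proceeds forward)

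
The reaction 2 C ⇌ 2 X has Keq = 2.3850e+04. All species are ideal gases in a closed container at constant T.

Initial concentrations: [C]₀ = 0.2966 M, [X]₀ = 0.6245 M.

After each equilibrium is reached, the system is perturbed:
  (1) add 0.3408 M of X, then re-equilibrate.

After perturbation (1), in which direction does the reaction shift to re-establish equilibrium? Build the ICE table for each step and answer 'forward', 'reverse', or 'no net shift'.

Q₀ = 4.433 vs Keq = 2.3850e+04 ⇒ Q<K, forward
Step 1:
                  C         X
  init       0.2966    0.6245
  Δ         -0.2907    0.2907
  eq       0.005926    0.9152
  solve Keq expr → x = 0.1453; check Q = 2.3850e+04
Then add 0.3408 M of X.
Step 2:
                  C         X
  init     0.005926     1.256
  Δ        0.002193 -0.002193
  eq       0.008119     1.254
  solve Keq expr → x = -0.001096; check Q = 2.3850e+04

Direction: reverse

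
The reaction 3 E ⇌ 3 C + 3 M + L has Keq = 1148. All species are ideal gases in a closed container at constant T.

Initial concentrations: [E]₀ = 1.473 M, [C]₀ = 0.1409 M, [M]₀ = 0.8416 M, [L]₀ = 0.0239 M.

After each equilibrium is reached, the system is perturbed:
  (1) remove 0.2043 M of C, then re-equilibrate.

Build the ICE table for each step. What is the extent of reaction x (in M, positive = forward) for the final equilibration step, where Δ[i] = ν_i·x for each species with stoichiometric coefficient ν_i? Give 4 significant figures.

x = 0.008083 M

Q₀ = 1.2469e-05 vs Keq = 1148 ⇒ Q<K, forward
Step 1:
                  E         C         M         L
  I           1.473    0.1409    0.8416    0.0239
  C          -1.259     1.259     1.259    0.4196
  E          0.2141       1.4       2.1    0.4435
  solve Keq expr → x = 0.4196; check Q = 1148
Then remove 0.2043 M of C.
Step 2:
                  E         C         M         L
  I          0.2141     1.195       2.1    0.4435
  C        -0.02425   0.02425   0.02425  0.008083
  E          0.1899      1.22     2.125    0.4516
  solve Keq expr → x = 0.008083; check Q = 1148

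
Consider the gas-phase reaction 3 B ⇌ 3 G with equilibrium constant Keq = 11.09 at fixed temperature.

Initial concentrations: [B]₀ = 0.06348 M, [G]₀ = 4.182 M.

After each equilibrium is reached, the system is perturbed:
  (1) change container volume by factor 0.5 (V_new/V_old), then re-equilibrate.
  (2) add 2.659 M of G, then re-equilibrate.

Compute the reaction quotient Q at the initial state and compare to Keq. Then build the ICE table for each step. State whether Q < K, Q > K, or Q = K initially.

Q₀ = 2.8592e+05 vs Keq = 11.09 ⇒ Q>K, reverse
Step 1:
                    B           G
  Initial     0.06348       4.182
  Change        1.251      -1.251
  Equil         1.314       2.931
  solve Keq expr → x = -0.417; check Q = 11.09
Then change container volume by factor 0.5 (V_new/V_old).
Step 2:
                    B           G
  Initial       2.629       5.862
  Change            0           0
  Equil         2.629       5.862
  solve Keq expr → x = 0; check Q = 11.09
Then add 2.659 M of G.
Step 3:
                    B           G
  Initial       2.629       8.521
  Change       0.8232     -0.8232
  Equil         3.452       7.698
  solve Keq expr → x = -0.2744; check Q = 11.09

Q₀ = 2.8592e+05; Q > K (proceeds reverse)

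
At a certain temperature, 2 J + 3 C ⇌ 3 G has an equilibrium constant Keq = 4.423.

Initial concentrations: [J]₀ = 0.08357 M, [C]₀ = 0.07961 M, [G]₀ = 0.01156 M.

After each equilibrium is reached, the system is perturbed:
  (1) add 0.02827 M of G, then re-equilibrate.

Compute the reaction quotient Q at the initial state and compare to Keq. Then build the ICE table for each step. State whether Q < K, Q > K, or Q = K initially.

Q₀ = 0.4384 vs Keq = 4.423 ⇒ Q<K, forward
Step 1:
                    J           C           G
  init        0.08357     0.07961     0.01156
  Δ         -0.006245   -0.009368    0.009368
  eq          0.07732     0.07024     0.02093
  solve Keq expr → x = 0.003123; check Q = 4.423
Then add 0.02827 M of G.
Step 2:
                    J           C           G
  init        0.07732     0.07024      0.0492
  Δ           0.01302     0.01953    -0.01953
  eq          0.09034     0.08977     0.02967
  solve Keq expr → x = -0.006509; check Q = 4.423

Q₀ = 0.4384; Q < K (proceeds forward)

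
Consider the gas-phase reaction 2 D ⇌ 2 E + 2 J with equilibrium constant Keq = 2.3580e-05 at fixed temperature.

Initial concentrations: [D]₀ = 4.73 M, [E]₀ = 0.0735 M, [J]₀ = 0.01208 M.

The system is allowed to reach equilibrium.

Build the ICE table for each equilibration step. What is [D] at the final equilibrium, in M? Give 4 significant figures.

Q₀ = 3.5236e-08 vs Keq = 2.3580e-05 ⇒ Q<K, forward
Step 1:
                   D          E          J
  init          4.73     0.0735    0.01208
  Δ          -0.1101     0.1101     0.1101
  eq            4.62     0.1836     0.1222
  solve Keq expr → x = 0.05505; check Q = 2.3580e-05

[D]_eq = 4.62 M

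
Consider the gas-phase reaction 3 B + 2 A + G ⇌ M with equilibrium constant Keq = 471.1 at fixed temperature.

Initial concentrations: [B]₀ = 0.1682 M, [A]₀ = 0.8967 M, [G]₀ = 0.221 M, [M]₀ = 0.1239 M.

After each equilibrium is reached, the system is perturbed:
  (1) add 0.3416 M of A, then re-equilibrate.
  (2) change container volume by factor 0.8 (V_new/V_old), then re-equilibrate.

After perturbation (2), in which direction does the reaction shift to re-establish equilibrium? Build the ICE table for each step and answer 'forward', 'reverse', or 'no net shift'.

Direction: forward

Q₀ = 146.5 vs Keq = 471.1 ⇒ Q<K, forward
Step 1:
                    B           A           G           M
  I            0.1682      0.8967       0.221      0.1239
  C          -0.04437    -0.02958    -0.01479     0.01479
  E            0.1238      0.8671      0.2062      0.1387
  solve Keq expr → x = 0.01479; check Q = 471.1
Then add 0.3416 M of A.
Step 2:
                    B           A           G           M
  I            0.1238       1.209      0.2062      0.1387
  C          -0.02099    -0.01399   -0.006997    0.006997
  E            0.1028       1.195      0.1992      0.1457
  solve Keq expr → x = 0.006997; check Q = 471.1
Then change container volume by factor 0.8 (V_new/V_old).
Step 3:
                    B           A           G           M
  I            0.1285       1.493       0.249      0.1821
  C          -0.03557    -0.02371    -0.01186     0.01186
  E           0.09298        1.47      0.2372       0.194
  solve Keq expr → x = 0.01186; check Q = 471.1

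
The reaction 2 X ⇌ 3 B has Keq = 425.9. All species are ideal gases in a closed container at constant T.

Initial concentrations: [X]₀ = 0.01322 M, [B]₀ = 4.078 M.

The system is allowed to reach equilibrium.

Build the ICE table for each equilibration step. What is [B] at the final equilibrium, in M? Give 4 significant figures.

[B]_eq = 3.601 M

Q₀ = 3.8804e+05 vs Keq = 425.9 ⇒ Q>K, reverse
Step 1:
                   X          B
  init       0.01322      4.078
  Δ           0.3179    -0.4769
  eq          0.3311      3.601
  solve Keq expr → x = -0.159; check Q = 425.9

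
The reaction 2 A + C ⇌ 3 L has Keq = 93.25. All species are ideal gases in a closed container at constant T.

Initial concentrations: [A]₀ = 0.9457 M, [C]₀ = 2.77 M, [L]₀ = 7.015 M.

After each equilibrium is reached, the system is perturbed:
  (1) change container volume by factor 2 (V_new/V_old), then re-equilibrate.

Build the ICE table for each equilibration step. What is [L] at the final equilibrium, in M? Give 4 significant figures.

Q₀ = 139.3 vs Keq = 93.25 ⇒ Q>K, reverse
Step 1:
                  A         C         L
  I          0.9457      2.77     7.015
  C          0.1435   0.07176   -0.2153
  E           1.089     2.842       6.8
  solve Keq expr → x = -0.07176; check Q = 93.25
Then change container volume by factor 2 (V_new/V_old).
Step 2:
                  A         C         L
  I          0.5446     1.421       3.4
  C               0         0         0
  E          0.5446     1.421       3.4
  solve Keq expr → x = 0; check Q = 93.25

[L]_eq = 3.4 M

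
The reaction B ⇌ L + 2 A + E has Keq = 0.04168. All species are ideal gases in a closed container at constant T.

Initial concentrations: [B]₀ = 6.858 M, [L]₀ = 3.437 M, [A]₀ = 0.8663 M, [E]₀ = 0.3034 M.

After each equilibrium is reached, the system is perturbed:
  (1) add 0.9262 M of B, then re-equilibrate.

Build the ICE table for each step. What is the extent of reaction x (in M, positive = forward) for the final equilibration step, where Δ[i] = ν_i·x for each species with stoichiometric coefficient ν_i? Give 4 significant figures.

Q₀ = 0.1141 vs Keq = 0.04168 ⇒ Q>K, reverse
Step 1:
                  B         L         A         E
  Initial     6.858     3.437    0.8663    0.3034
  Change     0.1033   -0.1033   -0.2067   -0.1033
  Equil       6.961     3.334    0.6596    0.2001
  solve Keq expr → x = -0.1033; check Q = 0.04168
Then add 0.9262 M of B.
Step 2:
                  B         L         A         E
  Initial     7.888     3.334    0.6596    0.2001
  Change    -0.0111    0.0111    0.0222    0.0111
  Equil       7.876     3.345    0.6818    0.2111
  solve Keq expr → x = 0.0111; check Q = 0.04168

x = 0.0111 M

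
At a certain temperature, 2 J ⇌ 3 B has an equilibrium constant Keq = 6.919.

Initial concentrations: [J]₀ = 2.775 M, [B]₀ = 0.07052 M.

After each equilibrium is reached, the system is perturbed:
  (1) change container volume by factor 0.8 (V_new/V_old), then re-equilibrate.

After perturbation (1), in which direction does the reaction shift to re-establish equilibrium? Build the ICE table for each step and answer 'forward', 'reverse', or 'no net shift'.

Direction: reverse

Q₀ = 4.5542e-05 vs Keq = 6.919 ⇒ Q<K, forward
Step 1:
                    J           B
  init          2.775     0.07052
  Δ             -1.47       2.205
  eq            1.305       2.276
  solve Keq expr → x = 0.735; check Q = 6.919
Then change container volume by factor 0.8 (V_new/V_old).
Step 2:
                    J           B
  init          1.631       2.844
  Δ           0.07932      -0.119
  eq            1.711       2.725
  solve Keq expr → x = -0.03966; check Q = 6.919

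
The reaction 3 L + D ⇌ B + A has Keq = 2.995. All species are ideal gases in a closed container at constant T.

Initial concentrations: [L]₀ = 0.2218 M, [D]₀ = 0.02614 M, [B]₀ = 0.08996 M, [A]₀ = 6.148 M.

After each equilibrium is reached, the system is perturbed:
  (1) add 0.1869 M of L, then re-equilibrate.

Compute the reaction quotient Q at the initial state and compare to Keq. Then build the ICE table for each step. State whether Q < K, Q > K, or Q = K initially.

Q₀ = 1939 vs Keq = 2.995 ⇒ Q>K, reverse
Step 1:
                   L          D          B          A
  I           0.2218    0.02614    0.08996      6.148
  C           0.2524    0.08415   -0.08415   -0.08415
  E           0.4742     0.1103    0.00581      6.064
  solve Keq expr → x = -0.08415; check Q = 2.995
Then add 0.1869 M of L.
Step 2:
                   L          D          B          A
  I           0.6611     0.1103    0.00581      6.064
  C         -0.02227  -0.007423   0.007423   0.007423
  E           0.6389     0.1029    0.01323      6.071
  solve Keq expr → x = 0.007423; check Q = 2.995

Q₀ = 1939; Q > K (proceeds reverse)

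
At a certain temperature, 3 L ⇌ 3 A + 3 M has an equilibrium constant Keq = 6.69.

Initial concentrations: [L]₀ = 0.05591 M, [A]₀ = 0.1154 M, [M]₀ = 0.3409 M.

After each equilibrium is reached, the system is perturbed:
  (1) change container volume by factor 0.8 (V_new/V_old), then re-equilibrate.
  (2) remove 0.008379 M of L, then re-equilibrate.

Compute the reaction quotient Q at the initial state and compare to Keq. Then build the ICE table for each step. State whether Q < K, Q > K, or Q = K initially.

Q₀ = 0.3484 vs Keq = 6.69 ⇒ Q<K, forward
Step 1:
                   L          A          M
  init       0.05591     0.1154     0.3409
  Δ         -0.02787    0.02787    0.02787
  eq         0.02804     0.1433     0.3688
  solve Keq expr → x = 0.00929; check Q = 6.69
Then change container volume by factor 0.8 (V_new/V_old).
Step 2:
                   L          A          M
  init       0.03505     0.1791      0.461
  Δ         0.006558  -0.006558  -0.006558
  eq         0.04161     0.1725     0.4544
  solve Keq expr → x = -0.002186; check Q = 6.69
Then remove 0.008379 M of L.
Step 3:
                   L          A          M
  init       0.03323     0.1725     0.4544
  Δ         0.006303  -0.006303  -0.006303
  eq         0.03953     0.1662     0.4481
  solve Keq expr → x = -0.002101; check Q = 6.69

Q₀ = 0.3484; Q < K (proceeds forward)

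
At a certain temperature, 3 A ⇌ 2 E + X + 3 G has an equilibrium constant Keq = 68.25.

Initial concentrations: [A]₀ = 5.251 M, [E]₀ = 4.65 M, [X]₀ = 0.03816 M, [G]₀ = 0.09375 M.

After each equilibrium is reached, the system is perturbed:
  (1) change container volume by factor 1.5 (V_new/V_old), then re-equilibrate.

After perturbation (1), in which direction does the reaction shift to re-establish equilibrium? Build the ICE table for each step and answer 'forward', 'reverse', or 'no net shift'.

Q₀ = 4.6957e-06 vs Keq = 68.25 ⇒ Q<K, forward
Step 1:
                    A           E           X           G
  init          5.251        4.65     0.03816     0.09375
  Δ            -2.802       1.868       0.934       2.802
  eq            2.449       6.518      0.9721       2.896
  solve Keq expr → x = 0.934; check Q = 68.25
Then change container volume by factor 1.5 (V_new/V_old).
Step 2:
                    A           E           X           G
  init          1.633       4.345      0.6481        1.93
  Δ           -0.2863      0.1908     0.09542      0.2863
  eq            1.347       4.536      0.7435       2.217
  solve Keq expr → x = 0.09542; check Q = 68.25

Direction: forward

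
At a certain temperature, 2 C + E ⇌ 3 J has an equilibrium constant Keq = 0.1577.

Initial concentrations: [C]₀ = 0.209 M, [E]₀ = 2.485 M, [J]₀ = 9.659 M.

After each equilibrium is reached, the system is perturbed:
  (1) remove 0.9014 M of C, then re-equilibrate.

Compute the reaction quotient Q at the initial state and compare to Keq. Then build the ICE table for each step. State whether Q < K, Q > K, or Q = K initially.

Q₀ = 8302 vs Keq = 0.1577 ⇒ Q>K, reverse
Step 1:
                  C         E         J
  Initial     0.209     2.485     9.659
  Change      4.685     2.342    -7.027
  Equil       4.894     4.827     2.632
  solve Keq expr → x = -2.342; check Q = 0.1577
Then remove 0.9014 M of C.
Step 2:
                  C         E         J
  Initial     3.992     4.827     2.632
  Change     0.1702   0.08512   -0.2554
  Equil       4.163     4.912     2.377
  solve Keq expr → x = -0.08512; check Q = 0.1577

Q₀ = 8302; Q > K (proceeds reverse)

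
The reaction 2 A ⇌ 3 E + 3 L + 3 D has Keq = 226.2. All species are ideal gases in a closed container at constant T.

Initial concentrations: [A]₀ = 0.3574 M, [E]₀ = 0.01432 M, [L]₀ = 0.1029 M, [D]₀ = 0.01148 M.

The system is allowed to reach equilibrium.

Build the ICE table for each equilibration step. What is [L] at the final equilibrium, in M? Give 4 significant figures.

Q₀ = 3.7896e-14 vs Keq = 226.2 ⇒ Q<K, forward
Step 1:
                  A         E         L         D
  init       0.3574   0.01432    0.1029   0.01148
  Δ         -0.3521    0.5282    0.5282    0.5282
  eq        0.00528    0.5425    0.6311    0.5397
  solve Keq expr → x = 0.1761; check Q = 226.2

[L]_eq = 0.6311 M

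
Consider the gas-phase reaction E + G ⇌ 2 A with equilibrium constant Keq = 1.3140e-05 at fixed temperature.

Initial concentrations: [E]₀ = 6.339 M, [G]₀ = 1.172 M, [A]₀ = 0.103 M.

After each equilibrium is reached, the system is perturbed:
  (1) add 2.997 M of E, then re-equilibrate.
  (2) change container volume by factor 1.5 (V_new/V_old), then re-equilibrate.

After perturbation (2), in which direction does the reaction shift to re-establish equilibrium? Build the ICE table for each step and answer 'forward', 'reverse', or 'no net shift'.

Q₀ = 0.001428 vs Keq = 1.3140e-05 ⇒ Q>K, reverse
Step 1:
                  E         G         A
  Initial     6.339     1.172     0.103
  Change    0.04644   0.04644  -0.09289
  Equil       6.385     1.218   0.01011
  solve Keq expr → x = -0.04644; check Q = 1.3140e-05
Then add 2.997 M of E.
Step 2:
                  E         G         A
  Initial     9.382     1.218   0.01011
  Change   -0.00107  -0.00107  0.002139
  Equil       9.381     1.217   0.01225
  solve Keq expr → x = 0.00107; check Q = 1.3140e-05
Then change container volume by factor 1.5 (V_new/V_old).
Step 3:
                  E         G         A
  Initial     6.254    0.8116  0.008167
  Change          0         0         0
  Equil       6.254    0.8116  0.008167
  solve Keq expr → x = 0; check Q = 1.3140e-05

Direction: no net shift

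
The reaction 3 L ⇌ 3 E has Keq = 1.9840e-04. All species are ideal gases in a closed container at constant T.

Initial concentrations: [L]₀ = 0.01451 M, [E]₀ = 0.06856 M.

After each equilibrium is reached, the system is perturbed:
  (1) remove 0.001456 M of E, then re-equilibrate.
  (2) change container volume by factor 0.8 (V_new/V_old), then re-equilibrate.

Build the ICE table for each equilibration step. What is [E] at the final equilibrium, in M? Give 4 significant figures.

Q₀ = 105.5 vs Keq = 1.9840e-04 ⇒ Q>K, reverse
Step 1:
                    L           E
  I           0.01451     0.06856
  C           0.06398    -0.06398
  E           0.07849    0.004578
  solve Keq expr → x = -0.02133; check Q = 1.9840e-04
Then remove 0.001456 M of E.
Step 2:
                    L           E
  I           0.07849    0.003122
  C         -0.001376    0.001376
  E           0.07712    0.004498
  solve Keq expr → x = 4.5859e-04; check Q = 1.9840e-04
Then change container volume by factor 0.8 (V_new/V_old).
Step 3:
                    L           E
  I            0.0964    0.005622
  C                 0           0
  E            0.0964    0.005622
  solve Keq expr → x = 0; check Q = 1.9840e-04

[E]_eq = 0.005622 M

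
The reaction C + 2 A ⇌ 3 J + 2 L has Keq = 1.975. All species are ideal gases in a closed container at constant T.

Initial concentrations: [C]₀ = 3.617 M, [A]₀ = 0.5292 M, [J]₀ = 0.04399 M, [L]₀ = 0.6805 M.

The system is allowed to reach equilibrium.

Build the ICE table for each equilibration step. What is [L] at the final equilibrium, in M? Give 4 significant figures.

[L]_eq = 1.036 M

Q₀ = 3.8916e-05 vs Keq = 1.975 ⇒ Q<K, forward
Step 1:
                    C           A           J           L
  I             3.617      0.5292     0.04399      0.6805
  C           -0.1776     -0.3552      0.5327      0.3552
  E             3.439       0.174      0.5767       1.036
  solve Keq expr → x = 0.1776; check Q = 1.975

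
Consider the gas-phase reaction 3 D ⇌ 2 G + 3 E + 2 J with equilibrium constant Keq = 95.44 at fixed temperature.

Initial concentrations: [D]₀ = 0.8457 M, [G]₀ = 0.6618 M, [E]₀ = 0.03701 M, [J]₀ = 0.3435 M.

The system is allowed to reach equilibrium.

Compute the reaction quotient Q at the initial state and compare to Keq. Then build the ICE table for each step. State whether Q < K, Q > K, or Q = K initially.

Q₀ = 4.3313e-06 vs Keq = 95.44 ⇒ Q<K, forward
Step 1:
                  D         G         E         J
  Initial    0.8457    0.6618   0.03701    0.3435
  Change    -0.6954    0.4636    0.6954    0.4636
  Equil      0.1503     1.125    0.7324    0.8071
  solve Keq expr → x = 0.2318; check Q = 95.44

Q₀ = 4.3313e-06; Q < K (proceeds forward)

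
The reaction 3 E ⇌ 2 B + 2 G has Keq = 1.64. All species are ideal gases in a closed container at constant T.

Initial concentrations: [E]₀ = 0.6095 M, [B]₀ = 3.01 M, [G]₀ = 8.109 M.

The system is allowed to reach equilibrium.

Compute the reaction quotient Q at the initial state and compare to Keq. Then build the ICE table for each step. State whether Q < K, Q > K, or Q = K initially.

Q₀ = 2631; Q > K (proceeds reverse)

Q₀ = 2631 vs Keq = 1.64 ⇒ Q>K, reverse
Step 1:
                   E          B          G
  Initial     0.6095       3.01      8.109
  Change       2.691     -1.794     -1.794
  Equil        3.301      1.216      6.315
  solve Keq expr → x = -0.897; check Q = 1.64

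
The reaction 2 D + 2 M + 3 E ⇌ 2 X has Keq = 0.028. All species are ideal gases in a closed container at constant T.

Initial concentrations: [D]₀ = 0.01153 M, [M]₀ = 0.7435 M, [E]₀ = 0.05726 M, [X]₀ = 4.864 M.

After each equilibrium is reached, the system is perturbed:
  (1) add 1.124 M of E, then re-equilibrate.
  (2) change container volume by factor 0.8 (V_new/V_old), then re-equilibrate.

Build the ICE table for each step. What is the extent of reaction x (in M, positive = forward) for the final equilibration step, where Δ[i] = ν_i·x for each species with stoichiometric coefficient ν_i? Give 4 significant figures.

Q₀ = 1.7148e+09 vs Keq = 0.028 ⇒ Q>K, reverse
Step 1:
                   D          M          E          X
  init       0.01153     0.7435    0.05726      4.864
  Δ            1.733      1.733        2.6     -1.733
  eq           1.745      2.477      2.657      3.131
  solve Keq expr → x = -0.8665; check Q = 0.028
Then add 1.124 M of E.
Step 2:
                   D          M          E          X
  init         1.745      2.477      3.781      3.131
  Δ          -0.2666    -0.2666       -0.4     0.2666
  eq           1.478       2.21      3.381      3.398
  solve Keq expr → x = 0.1333; check Q = 0.028
Then change container volume by factor 0.8 (V_new/V_old).
Step 3:
                   D          M          E          X
  init         1.847      2.762      4.226      4.247
  Δ          -0.3152    -0.3152    -0.4729     0.3152
  eq           1.532      2.447      3.753      4.562
  solve Keq expr → x = 0.1576; check Q = 0.028

x = 0.1576 M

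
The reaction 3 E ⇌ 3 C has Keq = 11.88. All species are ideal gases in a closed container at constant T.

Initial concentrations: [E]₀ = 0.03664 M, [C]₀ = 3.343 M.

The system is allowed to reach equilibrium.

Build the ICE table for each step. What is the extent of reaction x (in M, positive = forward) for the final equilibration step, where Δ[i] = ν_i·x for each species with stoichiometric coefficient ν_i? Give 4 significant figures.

x = -0.3311 M

Q₀ = 7.5953e+05 vs Keq = 11.88 ⇒ Q>K, reverse
Step 1:
                   E          C
  I          0.03664      3.343
  C           0.9932    -0.9932
  E             1.03       2.35
  solve Keq expr → x = -0.3311; check Q = 11.88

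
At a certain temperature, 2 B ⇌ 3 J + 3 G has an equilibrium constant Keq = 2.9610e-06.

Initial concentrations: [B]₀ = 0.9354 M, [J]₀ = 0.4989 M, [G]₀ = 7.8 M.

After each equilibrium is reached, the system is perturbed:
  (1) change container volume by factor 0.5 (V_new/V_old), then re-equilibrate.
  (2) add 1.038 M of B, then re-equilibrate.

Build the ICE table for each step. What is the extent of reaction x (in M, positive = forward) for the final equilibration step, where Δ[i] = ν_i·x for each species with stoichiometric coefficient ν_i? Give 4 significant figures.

Q₀ = 67.35 vs Keq = 2.9610e-06 ⇒ Q>K, reverse
Step 1:
                    B           J           G
  Initial      0.9354      0.4989         7.8
  Change       0.3311     -0.4966     -0.4966
  Equil         1.266    0.002302       7.303
  solve Keq expr → x = -0.1655; check Q = 2.9610e-06
Then change container volume by factor 0.5 (V_new/V_old).
Step 2:
                    B           J           G
  Initial       2.533    0.004603       14.61
  Change      0.00185   -0.002775   -0.002775
  Equil         2.535    0.001828        14.6
  solve Keq expr → x = -9.2503e-04; check Q = 2.9610e-06
Then add 1.038 M of B.
Step 3:
                    B           J           G
  Initial       3.573    0.001828        14.6
  Change  -3.1320e-04  4.6980e-04  4.6980e-04
  Equil         3.572    0.002298        14.6
  solve Keq expr → x = 1.5660e-04; check Q = 2.9610e-06

x = 1.5660e-04 M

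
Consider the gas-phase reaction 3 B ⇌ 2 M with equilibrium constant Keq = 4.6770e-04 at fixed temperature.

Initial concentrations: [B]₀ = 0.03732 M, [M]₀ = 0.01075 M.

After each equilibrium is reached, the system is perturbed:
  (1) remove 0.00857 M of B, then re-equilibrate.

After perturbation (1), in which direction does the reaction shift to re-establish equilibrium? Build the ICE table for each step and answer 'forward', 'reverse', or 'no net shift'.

Direction: reverse

Q₀ = 2.223 vs Keq = 4.6770e-04 ⇒ Q>K, reverse
Step 1:
                    B           M
  init        0.03732     0.01075
  Δ           0.01573    -0.01049
  eq          0.05305  2.6424e-04
  solve Keq expr → x = -0.005243; check Q = 4.6770e-04
Then remove 0.00857 M of B.
Step 2:
                    B           M
  init        0.04448  2.6424e-04
  Δ        9.1121e-05 -6.0747e-05
  eq          0.04457  2.0349e-04
  solve Keq expr → x = -3.0374e-05; check Q = 4.6770e-04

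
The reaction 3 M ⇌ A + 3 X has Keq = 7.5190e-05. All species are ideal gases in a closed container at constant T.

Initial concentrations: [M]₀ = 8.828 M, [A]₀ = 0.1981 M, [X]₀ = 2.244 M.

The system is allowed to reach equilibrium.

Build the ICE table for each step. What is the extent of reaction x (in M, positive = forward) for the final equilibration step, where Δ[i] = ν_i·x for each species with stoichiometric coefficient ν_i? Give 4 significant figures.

x = -0.1852 M

Q₀ = 0.003254 vs Keq = 7.5190e-05 ⇒ Q>K, reverse
Step 1:
                    M           A           X
  I             8.828      0.1981       2.244
  C            0.5556     -0.1852     -0.5556
  E             9.384     0.01291       1.688
  solve Keq expr → x = -0.1852; check Q = 7.5190e-05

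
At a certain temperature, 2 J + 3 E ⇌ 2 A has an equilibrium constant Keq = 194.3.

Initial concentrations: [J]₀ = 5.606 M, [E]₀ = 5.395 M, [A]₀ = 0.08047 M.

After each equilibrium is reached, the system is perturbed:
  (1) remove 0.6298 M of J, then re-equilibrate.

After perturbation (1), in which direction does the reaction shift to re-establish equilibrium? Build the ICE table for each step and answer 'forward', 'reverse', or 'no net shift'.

Q₀ = 1.3122e-06 vs Keq = 194.3 ⇒ Q<K, forward
Step 1:
                    J           E           A
  I             5.606       5.395     0.08047
  C            -3.438      -5.157       3.438
  E             2.168      0.2384       3.518
  solve Keq expr → x = 1.719; check Q = 194.3
Then remove 0.6298 M of J.
Step 2:
                    J           E           A
  I             1.538      0.2384       3.518
  C            0.0364      0.0546     -0.0364
  E             1.575       0.293       3.482
  solve Keq expr → x = -0.0182; check Q = 194.3

Direction: reverse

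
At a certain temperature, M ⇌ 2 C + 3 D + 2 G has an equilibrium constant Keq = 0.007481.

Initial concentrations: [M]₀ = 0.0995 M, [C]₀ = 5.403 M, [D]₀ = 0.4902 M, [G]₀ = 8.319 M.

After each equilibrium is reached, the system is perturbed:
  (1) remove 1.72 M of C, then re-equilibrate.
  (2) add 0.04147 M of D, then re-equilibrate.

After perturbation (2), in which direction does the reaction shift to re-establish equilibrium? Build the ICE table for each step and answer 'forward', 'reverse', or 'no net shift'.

Direction: reverse

Q₀ = 2392 vs Keq = 0.007481 ⇒ Q>K, reverse
Step 1:
                    M           C           D           G
  Initial      0.0995       5.403      0.4902       8.319
  Change       0.1599     -0.3198     -0.4797     -0.3198
  Equil        0.2594       5.083     0.01055       7.999
  solve Keq expr → x = -0.1599; check Q = 0.007481
Then remove 1.72 M of C.
Step 2:
                    M           C           D           G
  Initial      0.2594       3.363     0.01055       7.999
  Change    -0.001105     0.00221    0.003315     0.00221
  Equil        0.2583       3.365     0.01386       8.001
  solve Keq expr → x = 0.001105; check Q = 0.007481
Then add 0.04147 M of D.
Step 3:
                    M           C           D           G
  Initial      0.2583       3.365     0.05533       8.001
  Change      0.01371    -0.02741    -0.04112    -0.02741
  Equil         0.272       3.338     0.01421       7.974
  solve Keq expr → x = -0.01371; check Q = 0.007481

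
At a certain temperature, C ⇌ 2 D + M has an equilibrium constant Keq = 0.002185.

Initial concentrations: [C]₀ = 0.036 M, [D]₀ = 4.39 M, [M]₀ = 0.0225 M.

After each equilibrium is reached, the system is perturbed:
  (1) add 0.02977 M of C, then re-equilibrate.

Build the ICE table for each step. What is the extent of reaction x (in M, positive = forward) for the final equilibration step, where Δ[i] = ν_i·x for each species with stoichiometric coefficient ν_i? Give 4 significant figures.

x = 3.4450e-06 M

Q₀ = 12.05 vs Keq = 0.002185 ⇒ Q>K, reverse
Step 1:
                    C           D           M
  Initial       0.036        4.39      0.0225
  Change      0.02249    -0.04499    -0.02249
  Equil       0.05849       4.345  6.7698e-06
  solve Keq expr → x = -0.02249; check Q = 0.002185
Then add 0.02977 M of C.
Step 2:
                    C           D           M
  Initial     0.08826       4.345  6.7698e-06
  Change  -3.4450e-06  6.8901e-06  3.4450e-06
  Equil       0.08826       4.345  1.0215e-05
  solve Keq expr → x = 3.4450e-06; check Q = 0.002185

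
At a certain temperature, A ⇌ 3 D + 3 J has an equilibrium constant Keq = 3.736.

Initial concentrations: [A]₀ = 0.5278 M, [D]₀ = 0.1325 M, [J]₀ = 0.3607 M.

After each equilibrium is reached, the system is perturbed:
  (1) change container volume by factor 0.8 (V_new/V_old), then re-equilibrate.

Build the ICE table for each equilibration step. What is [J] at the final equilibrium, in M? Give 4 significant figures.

Q₀ = 2.0683e-04 vs Keq = 3.736 ⇒ Q<K, forward
Step 1:
                    A           D           J
  Initial      0.5278      0.1325      0.3607
  Change      -0.2545      0.7634      0.7634
  Equil        0.2733      0.8959       1.124
  solve Keq expr → x = 0.2545; check Q = 3.736
Then change container volume by factor 0.8 (V_new/V_old).
Step 2:
                    A           D           J
  Initial      0.3417        1.12       1.405
  Change      0.06087     -0.1826     -0.1826
  Equil        0.4026      0.9372       1.222
  solve Keq expr → x = -0.06087; check Q = 3.736

[J]_eq = 1.222 M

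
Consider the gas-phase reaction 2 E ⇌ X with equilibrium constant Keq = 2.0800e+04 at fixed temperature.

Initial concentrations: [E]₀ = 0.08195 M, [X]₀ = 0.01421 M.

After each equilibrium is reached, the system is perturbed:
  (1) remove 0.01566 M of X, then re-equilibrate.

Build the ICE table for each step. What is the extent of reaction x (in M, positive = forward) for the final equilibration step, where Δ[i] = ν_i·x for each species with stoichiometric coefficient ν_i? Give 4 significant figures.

x = 1.2517e-04 M

Q₀ = 2.116 vs Keq = 2.0800e+04 ⇒ Q<K, forward
Step 1:
                    E           X
  I           0.08195     0.01421
  C          -0.08033     0.04017
  E          0.001617     0.05438
  solve Keq expr → x = 0.04017; check Q = 2.0800e+04
Then remove 0.01566 M of X.
Step 2:
                    E           X
  I          0.001617     0.03872
  C       -2.5034e-04  1.2517e-04
  E          0.001367     0.03884
  solve Keq expr → x = 1.2517e-04; check Q = 2.0800e+04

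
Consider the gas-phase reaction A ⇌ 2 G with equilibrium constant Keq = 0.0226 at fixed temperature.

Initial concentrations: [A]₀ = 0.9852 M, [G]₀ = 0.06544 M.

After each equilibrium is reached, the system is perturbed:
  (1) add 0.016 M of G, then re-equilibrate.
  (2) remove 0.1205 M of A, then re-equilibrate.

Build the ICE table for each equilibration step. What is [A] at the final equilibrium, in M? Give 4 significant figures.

[A]_eq = 0.8367 M

Q₀ = 0.004347 vs Keq = 0.0226 ⇒ Q<K, forward
Step 1:
                   A          G
  init        0.9852    0.06544
  Δ         -0.04034    0.08069
  eq          0.9449     0.1461
  solve Keq expr → x = 0.04034; check Q = 0.0226
Then add 0.016 M of G.
Step 2:
                   A          G
  init        0.9449     0.1621
  Δ         0.007703   -0.01541
  eq          0.9526     0.1467
  solve Keq expr → x = -0.007703; check Q = 0.0226
Then remove 0.1205 M of A.
Step 3:
                   A          G
  init        0.8321     0.1467
  Δ         0.004607  -0.009215
  eq          0.8367     0.1375
  solve Keq expr → x = -0.004607; check Q = 0.0226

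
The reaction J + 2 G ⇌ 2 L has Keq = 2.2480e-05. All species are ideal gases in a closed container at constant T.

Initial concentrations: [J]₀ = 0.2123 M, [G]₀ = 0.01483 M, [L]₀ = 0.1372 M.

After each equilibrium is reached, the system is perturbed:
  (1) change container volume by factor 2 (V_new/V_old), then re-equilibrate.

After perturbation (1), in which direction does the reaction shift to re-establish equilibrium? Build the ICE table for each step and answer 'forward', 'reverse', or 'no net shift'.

Direction: reverse

Q₀ = 403.2 vs Keq = 2.2480e-05 ⇒ Q>K, reverse
Step 1:
                    J           G           L
  I            0.2123     0.01483      0.1372
  C           0.06841      0.1368     -0.1368
  E            0.2807      0.1516  3.8095e-04
  solve Keq expr → x = -0.06841; check Q = 2.2480e-05
Then change container volume by factor 2 (V_new/V_old).
Step 2:
                    J           G           L
  I            0.1404     0.07582  1.9047e-04
  C        2.7838e-05  5.5676e-05 -5.5676e-05
  E            0.1404     0.07588  1.3480e-04
  solve Keq expr → x = -2.7838e-05; check Q = 2.2480e-05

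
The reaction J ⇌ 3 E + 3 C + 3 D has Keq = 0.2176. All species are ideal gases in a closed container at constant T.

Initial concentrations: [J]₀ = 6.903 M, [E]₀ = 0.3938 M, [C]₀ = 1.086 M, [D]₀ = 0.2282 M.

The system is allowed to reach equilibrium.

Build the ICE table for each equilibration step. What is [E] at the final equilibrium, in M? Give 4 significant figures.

Q₀ = 1.3466e-04 vs Keq = 0.2176 ⇒ Q<K, forward
Step 1:
                  J         E         C         D
  I           6.903    0.3938     1.086    0.2282
  C          -0.177     0.531     0.531     0.531
  E           6.726    0.9248     1.617    0.7592
  solve Keq expr → x = 0.177; check Q = 0.2176

[E]_eq = 0.9248 M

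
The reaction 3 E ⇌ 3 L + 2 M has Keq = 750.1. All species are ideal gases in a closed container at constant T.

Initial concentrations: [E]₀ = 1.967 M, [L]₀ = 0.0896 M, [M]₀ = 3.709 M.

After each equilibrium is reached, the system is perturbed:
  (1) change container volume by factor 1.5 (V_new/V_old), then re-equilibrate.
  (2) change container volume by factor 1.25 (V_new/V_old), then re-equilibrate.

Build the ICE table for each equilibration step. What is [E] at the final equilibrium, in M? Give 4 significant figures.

[E]_eq = 0.187 M

Q₀ = 0.0013 vs Keq = 750.1 ⇒ Q<K, forward
Step 1:
                  E         L         M
  Initial     1.967    0.0896     3.709
  Change     -1.482     1.482    0.9879
  Equil      0.4851     1.572     4.697
  solve Keq expr → x = 0.494; check Q = 750.1
Then change container volume by factor 1.5 (V_new/V_old).
Step 2:
                  E         L         M
  Initial    0.3234     1.048     3.131
  Change   -0.06019   0.06019   0.04013
  Equil      0.2632     1.108     3.171
  solve Keq expr → x = 0.02006; check Q = 750.1
Then change container volume by factor 1.25 (V_new/V_old).
Step 3:
                  E         L         M
  Initial    0.2106    0.8863     2.537
  Change   -0.02352   0.02352   0.01568
  Equil       0.187    0.9098     2.553
  solve Keq expr → x = 0.007841; check Q = 750.1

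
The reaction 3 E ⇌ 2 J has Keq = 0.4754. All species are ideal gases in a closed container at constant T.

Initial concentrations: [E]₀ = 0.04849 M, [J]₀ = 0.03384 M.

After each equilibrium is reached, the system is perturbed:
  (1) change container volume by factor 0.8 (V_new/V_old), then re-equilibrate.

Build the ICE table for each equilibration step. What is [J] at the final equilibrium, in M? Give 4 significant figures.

Q₀ = 10.04 vs Keq = 0.4754 ⇒ Q>K, reverse
Step 1:
                   E          J
  I          0.04849    0.03384
  C          0.02862   -0.01908
  E          0.07711    0.01476
  solve Keq expr → x = -0.009539; check Q = 0.4754
Then change container volume by factor 0.8 (V_new/V_old).
Step 2:
                   E          J
  I          0.09638    0.01845
  C        -0.002209   0.001473
  E          0.09417    0.01993
  solve Keq expr → x = 7.3642e-04; check Q = 0.4754

[J]_eq = 0.01993 M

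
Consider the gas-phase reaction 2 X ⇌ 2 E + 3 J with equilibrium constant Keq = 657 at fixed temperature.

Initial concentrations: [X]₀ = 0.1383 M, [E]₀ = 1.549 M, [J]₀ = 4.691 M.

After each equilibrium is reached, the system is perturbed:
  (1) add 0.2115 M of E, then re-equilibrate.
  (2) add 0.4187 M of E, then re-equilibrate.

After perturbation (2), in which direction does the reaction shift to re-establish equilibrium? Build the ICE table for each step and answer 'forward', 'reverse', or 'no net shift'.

Direction: reverse

Q₀ = 1.2950e+04 vs Keq = 657 ⇒ Q>K, reverse
Step 1:
                  X         E         J
  I          0.1383     1.549     4.691
  C          0.2919   -0.2919   -0.4378
  E          0.4302     1.257     4.253
  solve Keq expr → x = -0.1459; check Q = 657
Then add 0.2115 M of E.
Step 2:
                  X         E         J
  I          0.4302     1.469     4.253
  C         0.04527  -0.04527   -0.0679
  E          0.4755     1.423     4.185
  solve Keq expr → x = -0.02263; check Q = 657
Then add 0.4187 M of E.
Step 3:
                  X         E         J
  I          0.4755     1.842     4.185
  C         0.08491  -0.08491   -0.1274
  E          0.5604     1.757     4.058
  solve Keq expr → x = -0.04246; check Q = 657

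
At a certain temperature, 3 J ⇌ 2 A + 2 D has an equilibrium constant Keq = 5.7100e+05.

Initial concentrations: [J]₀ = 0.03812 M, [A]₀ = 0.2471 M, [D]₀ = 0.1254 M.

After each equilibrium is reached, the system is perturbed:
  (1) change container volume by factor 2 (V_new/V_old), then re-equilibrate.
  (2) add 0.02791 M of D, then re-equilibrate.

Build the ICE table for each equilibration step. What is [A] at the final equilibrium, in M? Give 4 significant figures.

[A]_eq = 0.1358 M

Q₀ = 17.33 vs Keq = 5.7100e+05 ⇒ Q<K, forward
Step 1:
                  J         A         D
  init      0.03812    0.2471    0.1254
  Δ        -0.03669   0.02446   0.02446
  eq       0.001426    0.2716    0.1499
  solve Keq expr → x = 0.01223; check Q = 5.7100e+05
Then change container volume by factor 2 (V_new/V_old).
Step 2:
                  J         A         D
  init    7.1307e-04    0.1358   0.07493
  Δ       -1.4634e-04 9.7563e-05 9.7563e-05
  eq      5.6673e-04    0.1359   0.07503
  solve Keq expr → x = 4.8781e-05; check Q = 5.7100e+05
Then add 0.02791 M of D.
Step 3:
                  J         A         D
  init    5.6673e-04    0.1359    0.1029
  Δ       1.3232e-04 -8.8212e-05 -8.8212e-05
  eq      6.9905e-04    0.1358    0.1029
  solve Keq expr → x = -4.4106e-05; check Q = 5.7100e+05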